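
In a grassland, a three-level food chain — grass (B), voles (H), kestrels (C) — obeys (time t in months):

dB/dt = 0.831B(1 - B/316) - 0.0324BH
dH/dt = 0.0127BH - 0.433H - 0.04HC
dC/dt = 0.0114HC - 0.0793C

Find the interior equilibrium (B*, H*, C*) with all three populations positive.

From dC/dt = 0: 0.0114H* = 0.0793, so H* = 6.96.
From dB/dt = 0: 0.831(1 - B*/316) = 0.0324·6.96, giving B* = 316·(1 - 0.271) = 230.
From dH/dt = 0: 0.0127·230 - 0.433 = 0.04C*, so C* = 2.49/0.04 = 62.3.

B* ≈ 230, H* ≈ 6.96, C* ≈ 62.3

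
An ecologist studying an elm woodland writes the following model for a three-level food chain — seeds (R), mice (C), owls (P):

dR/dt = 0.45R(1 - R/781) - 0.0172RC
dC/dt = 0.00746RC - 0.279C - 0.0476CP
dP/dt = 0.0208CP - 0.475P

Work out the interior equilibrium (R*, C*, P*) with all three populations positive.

From dP/dt = 0: 0.0208C* = 0.475, so C* = 22.8.
From dR/dt = 0: 0.45(1 - R*/781) = 0.0172·22.8, giving R* = 781·(1 - 0.873) = 99.3.
From dC/dt = 0: 0.00746·99.3 - 0.279 = 0.0476P*, so P* = 0.462/0.0476 = 9.7.

R* ≈ 99.3, C* ≈ 22.8, P* ≈ 9.7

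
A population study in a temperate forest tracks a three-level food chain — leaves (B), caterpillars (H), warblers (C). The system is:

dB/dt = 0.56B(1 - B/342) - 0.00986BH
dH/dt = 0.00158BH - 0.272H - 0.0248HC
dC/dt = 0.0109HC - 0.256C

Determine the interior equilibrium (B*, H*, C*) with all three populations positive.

From dC/dt = 0: 0.0109H* = 0.256, so H* = 23.5.
From dB/dt = 0: 0.56(1 - B*/342) = 0.00986·23.5, giving B* = 342·(1 - 0.414) = 201.
From dH/dt = 0: 0.00158·201 - 0.272 = 0.0248C*, so C* = 0.0449/0.0248 = 1.81.

B* ≈ 201, H* ≈ 23.5, C* ≈ 1.81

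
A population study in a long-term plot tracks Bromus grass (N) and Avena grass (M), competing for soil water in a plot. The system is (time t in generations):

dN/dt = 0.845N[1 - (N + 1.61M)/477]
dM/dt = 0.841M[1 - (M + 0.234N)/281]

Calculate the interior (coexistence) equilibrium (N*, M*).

N* ≈ 39.5, M* ≈ 272

Setting both brackets to zero gives the nullclines N + 1.61M = 477 and 0.234N + M = 281.
Substituting M = 281 - 0.234N into the first: N(1 - 1.61·0.234) = 477 - 1.61·281.
So N* = 24.6/0.623 = 39.5, and then M* = 281 - 0.234·39.5 = 272.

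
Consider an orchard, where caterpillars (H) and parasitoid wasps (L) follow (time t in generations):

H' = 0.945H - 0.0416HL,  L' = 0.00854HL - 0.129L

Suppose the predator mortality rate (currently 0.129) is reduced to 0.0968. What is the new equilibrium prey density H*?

H* ≈ 11.3

At the interior fixed point, setting dL/dt = 0 with L > 0 fixes H* = (predator death rate)/(HL coefficient) — independent of the other coefficients.
With the change, H* = 0.0968/0.00854 = 11.3; it falls from 15.1.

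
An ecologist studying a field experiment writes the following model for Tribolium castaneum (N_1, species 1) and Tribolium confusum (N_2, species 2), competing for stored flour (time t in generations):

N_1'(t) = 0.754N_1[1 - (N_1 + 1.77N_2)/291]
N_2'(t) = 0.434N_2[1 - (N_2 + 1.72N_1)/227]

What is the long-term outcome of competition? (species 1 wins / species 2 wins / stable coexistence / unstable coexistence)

unstable coexistence (outcome depends on initial conditions)

Compare the nullcline intercepts: K1/α12 = 291/1.77 = 164 < K2 = 227; K2/α21 = 227/1.72 = 132 < K1 = 291.
Since both are reversed, neither can invade when rare; the interior point is a saddle.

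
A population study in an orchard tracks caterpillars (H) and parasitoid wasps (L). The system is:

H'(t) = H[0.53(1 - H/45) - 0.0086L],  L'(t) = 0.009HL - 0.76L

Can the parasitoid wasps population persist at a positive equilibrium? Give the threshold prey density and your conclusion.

The predator equation gives dL/dt > 0 only when H > 0.76/0.009 = 84.4.
Without the predator, H → K = 45. Since 45 < 84.4, the predator cannot invade.

Threshold H = 84.4; K < 84.4, so no, the predator goes extinct.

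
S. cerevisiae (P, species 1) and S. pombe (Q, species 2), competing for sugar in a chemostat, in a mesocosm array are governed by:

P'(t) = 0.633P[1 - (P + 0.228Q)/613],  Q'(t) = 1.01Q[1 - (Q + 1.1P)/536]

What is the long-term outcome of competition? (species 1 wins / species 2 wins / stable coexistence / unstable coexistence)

Compare the nullcline intercepts: K1/α12 = 613/0.228 = 2690 > K2 = 536; K2/α21 = 536/1.1 = 487 < K1 = 613.
Since the inequalities point opposite ways, species 1 can invade but species 2 cannot.

species 1 excludes species 2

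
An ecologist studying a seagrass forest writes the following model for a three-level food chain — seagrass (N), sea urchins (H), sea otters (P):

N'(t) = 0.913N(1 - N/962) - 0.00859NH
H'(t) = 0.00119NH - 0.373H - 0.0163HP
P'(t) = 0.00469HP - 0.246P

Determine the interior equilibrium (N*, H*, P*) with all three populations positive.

From dP/dt = 0: 0.00469H* = 0.246, so H* = 52.5.
From dN/dt = 0: 0.913(1 - N*/962) = 0.00859·52.5, giving N* = 962·(1 - 0.493) = 487.
From dH/dt = 0: 0.00119·487 - 0.373 = 0.0163P*, so P* = 0.207/0.0163 = 12.7.

N* ≈ 487, H* ≈ 52.5, P* ≈ 12.7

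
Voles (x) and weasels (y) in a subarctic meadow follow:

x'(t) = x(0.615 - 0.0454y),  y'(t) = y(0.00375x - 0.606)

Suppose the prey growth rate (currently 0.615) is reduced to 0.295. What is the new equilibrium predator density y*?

At the interior fixed point, setting dx/dt = 0 with x > 0 fixes y* = (prey growth rate)/(xy coefficient) — independent of the other coefficients.
With the change, y* = 0.295/0.0454 = 6.5; it falls from 13.5.

y* ≈ 6.5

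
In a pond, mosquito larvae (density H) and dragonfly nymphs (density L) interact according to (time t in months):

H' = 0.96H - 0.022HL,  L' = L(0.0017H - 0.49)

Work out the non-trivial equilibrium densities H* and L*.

Set dL/dt = 0 with L > 0: 0.0017H - 0.49 = 0, so H* = 0.49/0.0017 = 288.
Set dH/dt = 0 with H > 0: 0.96 - 0.022L = 0, so L* = 0.96/0.022 = 43.6.

H* ≈ 288, L* ≈ 43.6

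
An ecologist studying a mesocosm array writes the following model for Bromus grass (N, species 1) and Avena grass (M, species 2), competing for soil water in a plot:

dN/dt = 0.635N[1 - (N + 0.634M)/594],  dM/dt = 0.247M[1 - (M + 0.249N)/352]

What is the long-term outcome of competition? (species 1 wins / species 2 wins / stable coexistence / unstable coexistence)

stable coexistence

Compare the nullcline intercepts: K1/α12 = 594/0.634 = 937 > K2 = 352; K2/α21 = 352/0.249 = 1410 > K1 = 594.
Since both inequalities hold, each species can invade when rare, so the interior equilibrium is stable.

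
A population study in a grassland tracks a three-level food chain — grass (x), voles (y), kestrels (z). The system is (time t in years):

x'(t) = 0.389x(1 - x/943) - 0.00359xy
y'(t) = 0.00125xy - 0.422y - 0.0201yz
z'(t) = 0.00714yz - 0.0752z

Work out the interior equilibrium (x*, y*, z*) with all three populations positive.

From dz/dt = 0: 0.00714y* = 0.0752, so y* = 10.5.
From dx/dt = 0: 0.389(1 - x*/943) = 0.00359·10.5, giving x* = 943·(1 - 0.0972) = 851.
From dy/dt = 0: 0.00125·851 - 0.422 = 0.0201z*, so z* = 0.642/0.0201 = 31.9.

x* ≈ 851, y* ≈ 10.5, z* ≈ 31.9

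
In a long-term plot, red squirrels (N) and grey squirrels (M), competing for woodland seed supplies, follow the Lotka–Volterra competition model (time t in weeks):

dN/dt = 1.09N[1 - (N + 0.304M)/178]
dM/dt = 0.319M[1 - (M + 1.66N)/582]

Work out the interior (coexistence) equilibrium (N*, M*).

N* ≈ 2.16, M* ≈ 578

Setting both brackets to zero gives the nullclines N + 0.304M = 178 and 1.66N + M = 582.
Substituting M = 582 - 1.66N into the first: N(1 - 0.304·1.66) = 178 - 0.304·582.
So N* = 1.07/0.495 = 2.16, and then M* = 582 - 1.66·2.16 = 578.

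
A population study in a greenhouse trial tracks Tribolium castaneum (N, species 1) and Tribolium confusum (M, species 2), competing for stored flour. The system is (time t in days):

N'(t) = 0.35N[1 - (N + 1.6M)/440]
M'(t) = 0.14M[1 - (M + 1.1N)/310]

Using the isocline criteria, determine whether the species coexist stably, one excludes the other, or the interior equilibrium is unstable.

unstable coexistence (outcome depends on initial conditions)

Compare the nullcline intercepts: K1/α12 = 440/1.6 = 275 < K2 = 310; K2/α21 = 310/1.1 = 282 < K1 = 440.
Since both are reversed, neither can invade when rare; the interior point is a saddle.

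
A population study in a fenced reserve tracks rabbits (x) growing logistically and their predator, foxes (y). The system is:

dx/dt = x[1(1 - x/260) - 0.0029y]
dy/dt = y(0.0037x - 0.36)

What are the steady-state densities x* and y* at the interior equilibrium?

From dy/dt = 0 with y > 0: 0.0037x* = 0.36, so x* = 97.3.
Substitute into dx/dt = 0: 1(1 - 97.3/260) = 0.0029y*.
The bracket is 0.626, giving y* = 0.626/0.0029 = 216.

x* ≈ 97.3, y* ≈ 216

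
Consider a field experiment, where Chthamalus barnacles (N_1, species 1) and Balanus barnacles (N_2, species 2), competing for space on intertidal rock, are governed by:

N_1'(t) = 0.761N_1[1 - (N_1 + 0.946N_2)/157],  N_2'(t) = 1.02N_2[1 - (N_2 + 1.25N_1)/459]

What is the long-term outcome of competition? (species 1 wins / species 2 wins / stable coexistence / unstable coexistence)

Compare the nullcline intercepts: K1/α12 = 157/0.946 = 166 < K2 = 459; K2/α21 = 459/1.25 = 367 > K1 = 157.
Since the inequalities point opposite ways, species 2 can invade but species 1 cannot.

species 2 excludes species 1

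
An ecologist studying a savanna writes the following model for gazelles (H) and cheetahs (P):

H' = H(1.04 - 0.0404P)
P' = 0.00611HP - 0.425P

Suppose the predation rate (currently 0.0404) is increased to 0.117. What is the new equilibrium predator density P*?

At the interior fixed point, setting dH/dt = 0 with H > 0 fixes P* = (prey growth rate)/(HP coefficient) — independent of the other coefficients.
With the change, P* = 1.04/0.117 = 8.89; it falls from 25.7.

P* ≈ 8.89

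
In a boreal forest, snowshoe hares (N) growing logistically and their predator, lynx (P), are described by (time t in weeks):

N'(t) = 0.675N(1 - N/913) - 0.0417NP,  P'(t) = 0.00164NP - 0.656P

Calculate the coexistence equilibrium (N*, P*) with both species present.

N* ≈ 400, P* ≈ 9.1

From dP/dt = 0 with P > 0: 0.00164N* = 0.656, so N* = 400.
Substitute into dN/dt = 0: 0.675(1 - 400/913) = 0.0417P*.
The bracket is 0.562, giving P* = 0.379/0.0417 = 9.1.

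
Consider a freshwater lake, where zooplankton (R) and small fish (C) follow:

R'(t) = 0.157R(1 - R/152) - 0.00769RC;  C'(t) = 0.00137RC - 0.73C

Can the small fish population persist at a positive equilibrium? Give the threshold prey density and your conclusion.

Threshold R = 533; K < 533, so no, the predator goes extinct.

The predator equation gives dC/dt > 0 only when R > 0.73/0.00137 = 533.
Without the predator, R → K = 152. Since 152 < 533, the predator cannot invade.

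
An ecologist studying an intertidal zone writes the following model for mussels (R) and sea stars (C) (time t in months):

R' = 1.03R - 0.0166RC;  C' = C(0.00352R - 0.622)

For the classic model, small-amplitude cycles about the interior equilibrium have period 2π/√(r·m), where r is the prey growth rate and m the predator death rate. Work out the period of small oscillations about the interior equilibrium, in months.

T ≈ 7.85 months

Here r = 1.03 and m = 0.622, so r·m = 0.641.
ω = √0.641 = 0.8 per month, hence T = 2π/ω ≈ 7.85 months.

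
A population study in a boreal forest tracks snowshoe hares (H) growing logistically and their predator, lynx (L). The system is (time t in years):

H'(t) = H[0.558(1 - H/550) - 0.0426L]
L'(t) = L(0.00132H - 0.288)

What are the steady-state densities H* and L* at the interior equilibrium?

From dL/dt = 0 with L > 0: 0.00132H* = 0.288, so H* = 218.
Substitute into dH/dt = 0: 0.558(1 - 218/550) = 0.0426L*.
The bracket is 0.603, giving L* = 0.337/0.0426 = 7.9.

H* ≈ 218, L* ≈ 7.9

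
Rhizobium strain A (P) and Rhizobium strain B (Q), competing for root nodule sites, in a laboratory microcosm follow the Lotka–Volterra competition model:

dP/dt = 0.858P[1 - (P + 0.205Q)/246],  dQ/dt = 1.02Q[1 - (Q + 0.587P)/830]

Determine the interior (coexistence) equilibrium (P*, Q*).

P* ≈ 86.2, Q* ≈ 779

Setting both brackets to zero gives the nullclines P + 0.205Q = 246 and 0.587P + Q = 830.
Substituting Q = 830 - 0.587P into the first: P(1 - 0.205·0.587) = 246 - 0.205·830.
So P* = 75.9/0.88 = 86.2, and then Q* = 830 - 0.587·86.2 = 779.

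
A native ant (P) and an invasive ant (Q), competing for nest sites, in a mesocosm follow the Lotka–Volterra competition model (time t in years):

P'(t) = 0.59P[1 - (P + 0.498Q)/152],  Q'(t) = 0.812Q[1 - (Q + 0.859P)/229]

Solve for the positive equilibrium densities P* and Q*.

P* ≈ 66.3, Q* ≈ 172

Setting both brackets to zero gives the nullclines P + 0.498Q = 152 and 0.859P + Q = 229.
Substituting Q = 229 - 0.859P into the first: P(1 - 0.498·0.859) = 152 - 0.498·229.
So P* = 38/0.572 = 66.3, and then Q* = 229 - 0.859·66.3 = 172.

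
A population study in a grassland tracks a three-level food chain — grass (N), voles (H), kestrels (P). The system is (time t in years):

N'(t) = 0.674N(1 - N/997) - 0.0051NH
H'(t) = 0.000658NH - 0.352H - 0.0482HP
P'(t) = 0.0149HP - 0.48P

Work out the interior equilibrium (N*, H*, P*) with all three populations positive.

N* ≈ 754, H* ≈ 32.2, P* ≈ 2.99

From dP/dt = 0: 0.0149H* = 0.48, so H* = 32.2.
From dN/dt = 0: 0.674(1 - N*/997) = 0.0051·32.2, giving N* = 997·(1 - 0.244) = 754.
From dH/dt = 0: 0.000658·754 - 0.352 = 0.0482P*, so P* = 0.144/0.0482 = 2.99.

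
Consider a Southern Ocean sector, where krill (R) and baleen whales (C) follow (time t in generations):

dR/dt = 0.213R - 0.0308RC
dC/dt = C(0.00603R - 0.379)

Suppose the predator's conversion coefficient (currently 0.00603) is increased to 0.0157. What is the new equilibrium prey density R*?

At the interior fixed point, setting dC/dt = 0 with C > 0 fixes R* = (predator death rate)/(RC coefficient) — independent of the other coefficients.
With the change, R* = 0.379/0.0157 = 24.1; it falls from 62.9.

R* ≈ 24.1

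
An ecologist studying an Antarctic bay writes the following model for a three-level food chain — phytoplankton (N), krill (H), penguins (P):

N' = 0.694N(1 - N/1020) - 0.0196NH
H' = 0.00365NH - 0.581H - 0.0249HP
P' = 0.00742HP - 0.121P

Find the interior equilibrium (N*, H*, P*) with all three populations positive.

N* ≈ 550, H* ≈ 16.3, P* ≈ 57.3

From dP/dt = 0: 0.00742H* = 0.121, so H* = 16.3.
From dN/dt = 0: 0.694(1 - N*/1020) = 0.0196·16.3, giving N* = 1020·(1 - 0.461) = 550.
From dH/dt = 0: 0.00365·550 - 0.581 = 0.0249P*, so P* = 1.43/0.0249 = 57.3.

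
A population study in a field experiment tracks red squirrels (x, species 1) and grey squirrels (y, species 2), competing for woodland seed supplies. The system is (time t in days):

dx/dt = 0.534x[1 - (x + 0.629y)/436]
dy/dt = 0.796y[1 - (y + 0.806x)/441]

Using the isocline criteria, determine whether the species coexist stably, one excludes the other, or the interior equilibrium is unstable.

Compare the nullcline intercepts: K1/α12 = 436/0.629 = 693 > K2 = 441; K2/α21 = 441/0.806 = 547 > K1 = 436.
Since both inequalities hold, each species can invade when rare, so the interior equilibrium is stable.

stable coexistence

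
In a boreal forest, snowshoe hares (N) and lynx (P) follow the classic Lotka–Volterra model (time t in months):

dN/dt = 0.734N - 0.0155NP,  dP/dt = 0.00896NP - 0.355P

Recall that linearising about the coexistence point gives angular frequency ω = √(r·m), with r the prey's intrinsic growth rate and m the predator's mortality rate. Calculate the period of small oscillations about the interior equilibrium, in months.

Here r = 0.734 and m = 0.355, so r·m = 0.261.
ω = √0.261 = 0.51 per month, hence T = 2π/ω ≈ 12.3 months.

T ≈ 12.3 months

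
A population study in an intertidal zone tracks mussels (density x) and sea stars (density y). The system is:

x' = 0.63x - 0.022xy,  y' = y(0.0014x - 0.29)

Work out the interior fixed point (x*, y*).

x* ≈ 207, y* ≈ 28.6

Set dy/dt = 0 with y > 0: 0.0014x - 0.29 = 0, so x* = 0.29/0.0014 = 207.
Set dx/dt = 0 with x > 0: 0.63 - 0.022y = 0, so y* = 0.63/0.022 = 28.6.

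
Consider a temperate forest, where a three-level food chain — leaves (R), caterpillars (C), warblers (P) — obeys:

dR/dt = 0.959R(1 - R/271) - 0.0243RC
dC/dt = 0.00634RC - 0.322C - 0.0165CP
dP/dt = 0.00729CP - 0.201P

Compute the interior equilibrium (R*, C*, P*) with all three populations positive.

From dP/dt = 0: 0.00729C* = 0.201, so C* = 27.6.
From dR/dt = 0: 0.959(1 - R*/271) = 0.0243·27.6, giving R* = 271·(1 - 0.699) = 81.7.
From dC/dt = 0: 0.00634·81.7 - 0.322 = 0.0165P*, so P* = 0.196/0.0165 = 11.9.

R* ≈ 81.7, C* ≈ 27.6, P* ≈ 11.9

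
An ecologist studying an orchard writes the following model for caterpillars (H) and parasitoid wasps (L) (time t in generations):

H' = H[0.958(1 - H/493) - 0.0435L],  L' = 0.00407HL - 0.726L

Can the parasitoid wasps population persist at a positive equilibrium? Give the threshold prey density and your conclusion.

The predator equation gives dL/dt > 0 only when H > 0.726/0.00407 = 178.
Without the predator, H → K = 493. Since 493 > 178, the predator can invade and persist.

Threshold H = 178; K > 178, so yes, the predator persists.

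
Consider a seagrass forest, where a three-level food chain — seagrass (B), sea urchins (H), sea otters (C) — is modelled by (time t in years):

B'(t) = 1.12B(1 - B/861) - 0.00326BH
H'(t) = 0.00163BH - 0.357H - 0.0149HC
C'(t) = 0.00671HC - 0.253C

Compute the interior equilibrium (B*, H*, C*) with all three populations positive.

B* ≈ 767, H* ≈ 37.7, C* ≈ 59.9

From dC/dt = 0: 0.00671H* = 0.253, so H* = 37.7.
From dB/dt = 0: 1.12(1 - B*/861) = 0.00326·37.7, giving B* = 861·(1 - 0.11) = 767.
From dH/dt = 0: 0.00163·767 - 0.357 = 0.0149C*, so C* = 0.892/0.0149 = 59.9.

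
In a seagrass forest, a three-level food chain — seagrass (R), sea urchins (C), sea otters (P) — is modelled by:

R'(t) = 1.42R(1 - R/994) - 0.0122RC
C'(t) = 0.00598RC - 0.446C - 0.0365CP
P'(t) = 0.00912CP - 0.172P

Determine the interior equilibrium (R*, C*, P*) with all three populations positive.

R* ≈ 833, C* ≈ 18.9, P* ≈ 124

From dP/dt = 0: 0.00912C* = 0.172, so C* = 18.9.
From dR/dt = 0: 1.42(1 - R*/994) = 0.0122·18.9, giving R* = 994·(1 - 0.162) = 833.
From dC/dt = 0: 0.00598·833 - 0.446 = 0.0365P*, so P* = 4.53/0.0365 = 124.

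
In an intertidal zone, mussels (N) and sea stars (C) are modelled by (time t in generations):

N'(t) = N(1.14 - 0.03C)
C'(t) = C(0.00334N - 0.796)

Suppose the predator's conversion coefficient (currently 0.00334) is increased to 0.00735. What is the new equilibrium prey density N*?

At the interior fixed point, setting dC/dt = 0 with C > 0 fixes N* = (predator death rate)/(NC coefficient) — independent of the other coefficients.
With the change, N* = 0.796/0.00735 = 108; it falls from 238.

N* ≈ 108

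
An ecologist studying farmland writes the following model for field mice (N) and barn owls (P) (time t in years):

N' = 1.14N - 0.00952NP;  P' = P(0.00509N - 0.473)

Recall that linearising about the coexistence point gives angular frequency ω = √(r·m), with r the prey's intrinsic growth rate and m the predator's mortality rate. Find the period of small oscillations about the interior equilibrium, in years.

Here r = 1.14 and m = 0.473, so r·m = 0.539.
ω = √0.539 = 0.734 per year, hence T = 2π/ω ≈ 8.56 years.

T ≈ 8.56 years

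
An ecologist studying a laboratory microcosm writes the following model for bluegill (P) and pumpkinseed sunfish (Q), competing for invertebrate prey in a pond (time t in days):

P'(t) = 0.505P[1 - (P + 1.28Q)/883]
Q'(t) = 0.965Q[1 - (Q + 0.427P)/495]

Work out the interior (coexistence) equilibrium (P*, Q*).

P* ≈ 550, Q* ≈ 260

Setting both brackets to zero gives the nullclines P + 1.28Q = 883 and 0.427P + Q = 495.
Substituting Q = 495 - 0.427P into the first: P(1 - 1.28·0.427) = 883 - 1.28·495.
So P* = 249/0.453 = 550, and then Q* = 495 - 0.427·550 = 260.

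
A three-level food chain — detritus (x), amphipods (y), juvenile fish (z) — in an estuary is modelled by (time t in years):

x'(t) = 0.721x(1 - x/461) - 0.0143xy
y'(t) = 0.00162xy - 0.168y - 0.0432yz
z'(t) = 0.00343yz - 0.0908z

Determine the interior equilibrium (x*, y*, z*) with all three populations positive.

From dz/dt = 0: 0.00343y* = 0.0908, so y* = 26.5.
From dx/dt = 0: 0.721(1 - x*/461) = 0.0143·26.5, giving x* = 461·(1 - 0.525) = 219.
From dy/dt = 0: 0.00162·219 - 0.168 = 0.0432z*, so z* = 0.187/0.0432 = 4.32.

x* ≈ 219, y* ≈ 26.5, z* ≈ 4.32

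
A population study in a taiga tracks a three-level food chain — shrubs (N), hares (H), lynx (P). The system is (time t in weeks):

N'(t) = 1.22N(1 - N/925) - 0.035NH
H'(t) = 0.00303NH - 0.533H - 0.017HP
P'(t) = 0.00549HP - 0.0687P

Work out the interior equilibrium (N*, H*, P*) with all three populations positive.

From dP/dt = 0: 0.00549H* = 0.0687, so H* = 12.5.
From dN/dt = 0: 1.22(1 - N*/925) = 0.035·12.5, giving N* = 925·(1 - 0.359) = 593.
From dH/dt = 0: 0.00303·593 - 0.533 = 0.017P*, so P* = 1.26/0.017 = 74.3.

N* ≈ 593, H* ≈ 12.5, P* ≈ 74.3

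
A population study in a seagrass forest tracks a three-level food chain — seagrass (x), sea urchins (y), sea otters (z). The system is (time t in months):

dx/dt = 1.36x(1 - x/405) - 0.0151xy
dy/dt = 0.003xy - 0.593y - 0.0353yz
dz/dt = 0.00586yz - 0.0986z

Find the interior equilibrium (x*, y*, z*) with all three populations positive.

From dz/dt = 0: 0.00586y* = 0.0986, so y* = 16.8.
From dx/dt = 0: 1.36(1 - x*/405) = 0.0151·16.8, giving x* = 405·(1 - 0.187) = 329.
From dy/dt = 0: 0.003·329 - 0.593 = 0.0353z*, so z* = 0.395/0.0353 = 11.2.

x* ≈ 329, y* ≈ 16.8, z* ≈ 11.2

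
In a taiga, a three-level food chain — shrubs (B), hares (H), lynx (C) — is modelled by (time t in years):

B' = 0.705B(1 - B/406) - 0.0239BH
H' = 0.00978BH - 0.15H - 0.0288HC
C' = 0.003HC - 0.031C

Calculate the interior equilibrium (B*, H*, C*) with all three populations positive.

B* ≈ 264, H* ≈ 10.3, C* ≈ 84.4

From dC/dt = 0: 0.003H* = 0.031, so H* = 10.3.
From dB/dt = 0: 0.705(1 - B*/406) = 0.0239·10.3, giving B* = 406·(1 - 0.35) = 264.
From dH/dt = 0: 0.00978·264 - 0.15 = 0.0288C*, so C* = 2.43/0.0288 = 84.4.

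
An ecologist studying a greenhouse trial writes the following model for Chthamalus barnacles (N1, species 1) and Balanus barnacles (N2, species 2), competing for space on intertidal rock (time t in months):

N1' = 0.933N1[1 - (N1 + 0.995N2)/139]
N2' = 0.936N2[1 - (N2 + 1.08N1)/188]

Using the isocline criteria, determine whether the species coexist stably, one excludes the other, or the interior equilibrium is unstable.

species 2 excludes species 1

Compare the nullcline intercepts: K1/α12 = 139/0.995 = 140 < K2 = 188; K2/α21 = 188/1.08 = 174 > K1 = 139.
Since the inequalities point opposite ways, species 2 can invade but species 1 cannot.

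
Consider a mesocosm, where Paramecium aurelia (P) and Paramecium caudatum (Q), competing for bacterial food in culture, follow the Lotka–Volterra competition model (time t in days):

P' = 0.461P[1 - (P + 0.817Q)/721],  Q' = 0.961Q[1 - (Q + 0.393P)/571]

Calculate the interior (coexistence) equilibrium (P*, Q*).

Setting both brackets to zero gives the nullclines P + 0.817Q = 721 and 0.393P + Q = 571.
Substituting Q = 571 - 0.393P into the first: P(1 - 0.817·0.393) = 721 - 0.817·571.
So P* = 254/0.679 = 375, and then Q* = 571 - 0.393·375 = 424.

P* ≈ 375, Q* ≈ 424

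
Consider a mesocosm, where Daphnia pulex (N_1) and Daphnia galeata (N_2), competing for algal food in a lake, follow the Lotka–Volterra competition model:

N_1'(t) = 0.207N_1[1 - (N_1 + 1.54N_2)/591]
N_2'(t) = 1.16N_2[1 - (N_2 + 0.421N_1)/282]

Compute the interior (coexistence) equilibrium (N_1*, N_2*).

Setting both brackets to zero gives the nullclines N_1 + 1.54N_2 = 591 and 0.421N_1 + N_2 = 282.
Substituting N_2 = 282 - 0.421N_1 into the first: N_1(1 - 1.54·0.421) = 591 - 1.54·282.
So N_1* = 157/0.352 = 446, and then N_2* = 282 - 0.421·446 = 94.4.

N_1* ≈ 446, N_2* ≈ 94.4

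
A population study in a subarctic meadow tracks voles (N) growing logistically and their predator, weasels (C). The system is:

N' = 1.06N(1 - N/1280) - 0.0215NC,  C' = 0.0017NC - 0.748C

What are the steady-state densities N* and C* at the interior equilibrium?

N* ≈ 440, C* ≈ 32.4

From dC/dt = 0 with C > 0: 0.0017N* = 0.748, so N* = 440.
Substitute into dN/dt = 0: 1.06(1 - 440/1280) = 0.0215C*.
The bracket is 0.656, giving C* = 0.696/0.0215 = 32.4.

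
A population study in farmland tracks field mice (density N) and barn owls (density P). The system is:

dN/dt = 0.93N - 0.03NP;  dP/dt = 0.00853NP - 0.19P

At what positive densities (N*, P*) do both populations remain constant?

N* ≈ 22.3, P* ≈ 31

Set dP/dt = 0 with P > 0: 0.00853N - 0.19 = 0, so N* = 0.19/0.00853 = 22.3.
Set dN/dt = 0 with N > 0: 0.93 - 0.03P = 0, so P* = 0.93/0.03 = 31.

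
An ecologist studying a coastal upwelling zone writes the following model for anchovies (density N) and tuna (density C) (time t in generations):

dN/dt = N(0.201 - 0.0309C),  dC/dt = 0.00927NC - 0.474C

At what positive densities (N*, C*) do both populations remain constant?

N* ≈ 51.1, C* ≈ 6.5

Set dC/dt = 0 with C > 0: 0.00927N - 0.474 = 0, so N* = 0.474/0.00927 = 51.1.
Set dN/dt = 0 with N > 0: 0.201 - 0.0309C = 0, so C* = 0.201/0.0309 = 6.5.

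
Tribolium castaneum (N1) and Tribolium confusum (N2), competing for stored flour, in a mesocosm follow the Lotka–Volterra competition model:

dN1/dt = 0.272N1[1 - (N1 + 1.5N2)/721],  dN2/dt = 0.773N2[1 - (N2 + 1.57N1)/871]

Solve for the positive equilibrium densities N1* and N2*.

N1* ≈ 432, N2* ≈ 193

Setting both brackets to zero gives the nullclines N1 + 1.5N2 = 721 and 1.57N1 + N2 = 871.
Substituting N2 = 871 - 1.57N1 into the first: N1(1 - 1.5·1.57) = 721 - 1.5·871.
So N1* = -586/-1.35 = 432, and then N2* = 871 - 1.57·432 = 193.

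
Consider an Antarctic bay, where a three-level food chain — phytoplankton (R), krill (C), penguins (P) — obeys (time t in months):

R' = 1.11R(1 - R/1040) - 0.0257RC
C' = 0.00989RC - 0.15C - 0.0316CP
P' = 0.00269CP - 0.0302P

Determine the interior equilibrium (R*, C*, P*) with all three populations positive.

From dP/dt = 0: 0.00269C* = 0.0302, so C* = 11.2.
From dR/dt = 0: 1.11(1 - R*/1040) = 0.0257·11.2, giving R* = 1040·(1 - 0.26) = 770.
From dC/dt = 0: 0.00989·770 - 0.15 = 0.0316P*, so P* = 7.46/0.0316 = 236.

R* ≈ 770, C* ≈ 11.2, P* ≈ 236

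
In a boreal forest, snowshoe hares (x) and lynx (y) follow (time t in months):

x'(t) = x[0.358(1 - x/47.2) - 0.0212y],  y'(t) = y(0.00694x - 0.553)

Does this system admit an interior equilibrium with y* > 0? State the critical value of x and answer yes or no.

The predator equation gives dy/dt > 0 only when x > 0.553/0.00694 = 79.7.
Without the predator, x → K = 47.2. Since 47.2 < 79.7, the predator cannot invade.

Threshold x = 79.7; K < 79.7, so no, the predator goes extinct.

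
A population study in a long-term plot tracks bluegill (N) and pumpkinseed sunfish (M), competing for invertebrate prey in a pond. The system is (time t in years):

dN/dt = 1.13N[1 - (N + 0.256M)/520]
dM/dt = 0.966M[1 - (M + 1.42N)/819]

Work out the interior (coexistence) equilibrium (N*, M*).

N* ≈ 488, M* ≈ 127

Setting both brackets to zero gives the nullclines N + 0.256M = 520 and 1.42N + M = 819.
Substituting M = 819 - 1.42N into the first: N(1 - 0.256·1.42) = 520 - 0.256·819.
So N* = 310/0.636 = 488, and then M* = 819 - 1.42·488 = 127.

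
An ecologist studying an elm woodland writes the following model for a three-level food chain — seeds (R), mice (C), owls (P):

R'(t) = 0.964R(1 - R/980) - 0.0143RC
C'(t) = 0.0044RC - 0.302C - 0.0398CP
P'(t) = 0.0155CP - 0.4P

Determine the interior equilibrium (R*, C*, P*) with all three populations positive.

R* ≈ 605, C* ≈ 25.8, P* ≈ 59.3

From dP/dt = 0: 0.0155C* = 0.4, so C* = 25.8.
From dR/dt = 0: 0.964(1 - R*/980) = 0.0143·25.8, giving R* = 980·(1 - 0.383) = 605.
From dC/dt = 0: 0.0044·605 - 0.302 = 0.0398P*, so P* = 2.36/0.0398 = 59.3.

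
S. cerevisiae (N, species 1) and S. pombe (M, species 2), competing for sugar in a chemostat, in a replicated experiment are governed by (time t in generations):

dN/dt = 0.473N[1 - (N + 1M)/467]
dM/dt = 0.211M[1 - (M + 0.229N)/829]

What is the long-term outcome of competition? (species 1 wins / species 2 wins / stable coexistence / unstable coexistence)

Compare the nullcline intercepts: K1/α12 = 467/1 = 467 < K2 = 829; K2/α21 = 829/0.229 = 3620 > K1 = 467.
Since the inequalities point opposite ways, species 2 can invade but species 1 cannot.

species 2 excludes species 1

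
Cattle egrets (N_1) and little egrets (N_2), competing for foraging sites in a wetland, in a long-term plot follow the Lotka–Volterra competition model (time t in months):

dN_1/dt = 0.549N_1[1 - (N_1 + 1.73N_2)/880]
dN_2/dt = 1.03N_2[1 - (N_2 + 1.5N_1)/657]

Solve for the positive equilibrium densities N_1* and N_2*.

Setting both brackets to zero gives the nullclines N_1 + 1.73N_2 = 880 and 1.5N_1 + N_2 = 657.
Substituting N_2 = 657 - 1.5N_1 into the first: N_1(1 - 1.73·1.5) = 880 - 1.73·657.
So N_1* = -257/-1.59 = 161, and then N_2* = 657 - 1.5·161 = 416.

N_1* ≈ 161, N_2* ≈ 416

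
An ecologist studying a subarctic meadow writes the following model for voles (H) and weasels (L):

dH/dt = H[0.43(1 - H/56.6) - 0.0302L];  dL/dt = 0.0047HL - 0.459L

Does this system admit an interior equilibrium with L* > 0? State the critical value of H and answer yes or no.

The predator equation gives dL/dt > 0 only when H > 0.459/0.0047 = 97.7.
Without the predator, H → K = 56.6. Since 56.6 < 97.7, the predator cannot invade.

Threshold H = 97.7; K < 97.7, so no, the predator goes extinct.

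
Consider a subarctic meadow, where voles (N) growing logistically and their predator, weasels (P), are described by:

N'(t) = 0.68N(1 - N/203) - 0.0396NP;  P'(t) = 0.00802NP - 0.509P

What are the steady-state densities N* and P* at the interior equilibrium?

N* ≈ 63.5, P* ≈ 11.8

From dP/dt = 0 with P > 0: 0.00802N* = 0.509, so N* = 63.5.
Substitute into dN/dt = 0: 0.68(1 - 63.5/203) = 0.0396P*.
The bracket is 0.687, giving P* = 0.467/0.0396 = 11.8.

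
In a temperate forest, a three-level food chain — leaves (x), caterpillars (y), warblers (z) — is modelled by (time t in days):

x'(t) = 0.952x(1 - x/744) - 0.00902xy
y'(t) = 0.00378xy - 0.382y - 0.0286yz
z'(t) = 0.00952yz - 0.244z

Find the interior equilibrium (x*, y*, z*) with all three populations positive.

x* ≈ 563, y* ≈ 25.6, z* ≈ 61.1

From dz/dt = 0: 0.00952y* = 0.244, so y* = 25.6.
From dx/dt = 0: 0.952(1 - x*/744) = 0.00902·25.6, giving x* = 744·(1 - 0.243) = 563.
From dy/dt = 0: 0.00378·563 - 0.382 = 0.0286z*, so z* = 1.75/0.0286 = 61.1.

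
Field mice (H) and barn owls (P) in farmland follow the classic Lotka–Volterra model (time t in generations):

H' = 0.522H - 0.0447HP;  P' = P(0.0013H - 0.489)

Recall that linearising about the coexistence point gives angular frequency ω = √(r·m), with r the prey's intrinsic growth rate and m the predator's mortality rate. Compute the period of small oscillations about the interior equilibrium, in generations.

Here r = 0.522 and m = 0.489, so r·m = 0.255.
ω = √0.255 = 0.505 per generation, hence T = 2π/ω ≈ 12.4 generations.

T ≈ 12.4 generations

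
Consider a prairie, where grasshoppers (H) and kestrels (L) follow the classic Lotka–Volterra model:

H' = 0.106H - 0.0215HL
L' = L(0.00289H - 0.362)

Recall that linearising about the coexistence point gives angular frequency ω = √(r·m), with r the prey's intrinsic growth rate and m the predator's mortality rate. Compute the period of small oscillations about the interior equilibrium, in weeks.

Here r = 0.106 and m = 0.362, so r·m = 0.0384.
ω = √0.0384 = 0.196 per week, hence T = 2π/ω ≈ 32.1 weeks.

T ≈ 32.1 weeks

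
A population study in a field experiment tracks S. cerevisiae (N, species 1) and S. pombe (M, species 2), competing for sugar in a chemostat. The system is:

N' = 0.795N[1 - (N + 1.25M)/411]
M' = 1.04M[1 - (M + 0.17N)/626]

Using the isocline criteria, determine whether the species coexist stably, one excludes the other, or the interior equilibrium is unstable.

species 2 excludes species 1

Compare the nullcline intercepts: K1/α12 = 411/1.25 = 329 < K2 = 626; K2/α21 = 626/0.17 = 3680 > K1 = 411.
Since the inequalities point opposite ways, species 2 can invade but species 1 cannot.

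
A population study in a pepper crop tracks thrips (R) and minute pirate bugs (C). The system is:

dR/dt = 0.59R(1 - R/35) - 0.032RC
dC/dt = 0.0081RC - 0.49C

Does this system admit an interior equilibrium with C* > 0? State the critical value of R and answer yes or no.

The predator equation gives dC/dt > 0 only when R > 0.49/0.0081 = 60.5.
Without the predator, R → K = 35. Since 35 < 60.5, the predator cannot invade.

Threshold R = 60.5; K < 60.5, so no, the predator goes extinct.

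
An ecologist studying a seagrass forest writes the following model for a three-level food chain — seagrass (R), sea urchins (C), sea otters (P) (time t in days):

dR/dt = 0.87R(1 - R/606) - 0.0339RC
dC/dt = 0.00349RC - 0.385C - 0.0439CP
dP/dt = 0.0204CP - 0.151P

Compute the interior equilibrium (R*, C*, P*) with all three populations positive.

R* ≈ 431, C* ≈ 7.4, P* ≈ 25.5

From dP/dt = 0: 0.0204C* = 0.151, so C* = 7.4.
From dR/dt = 0: 0.87(1 - R*/606) = 0.0339·7.4, giving R* = 606·(1 - 0.288) = 431.
From dC/dt = 0: 0.00349·431 - 0.385 = 0.0439P*, so P* = 1.12/0.0439 = 25.5.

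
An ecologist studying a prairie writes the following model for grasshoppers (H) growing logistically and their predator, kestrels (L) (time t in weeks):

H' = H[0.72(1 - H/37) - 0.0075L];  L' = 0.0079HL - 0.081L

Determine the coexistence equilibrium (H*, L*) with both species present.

From dL/dt = 0 with L > 0: 0.0079H* = 0.081, so H* = 10.3.
Substitute into dH/dt = 0: 0.72(1 - 10.3/37) = 0.0075L*.
The bracket is 0.723, giving L* = 0.52/0.0075 = 69.4.

H* ≈ 10.3, L* ≈ 69.4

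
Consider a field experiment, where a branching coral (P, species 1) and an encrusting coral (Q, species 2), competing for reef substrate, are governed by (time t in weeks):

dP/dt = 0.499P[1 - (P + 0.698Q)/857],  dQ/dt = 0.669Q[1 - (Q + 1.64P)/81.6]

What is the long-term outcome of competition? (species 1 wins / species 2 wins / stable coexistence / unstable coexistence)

Compare the nullcline intercepts: K1/α12 = 857/0.698 = 1230 > K2 = 81.6; K2/α21 = 81.6/1.64 = 49.8 < K1 = 857.
Since the inequalities point opposite ways, species 1 can invade but species 2 cannot.

species 1 excludes species 2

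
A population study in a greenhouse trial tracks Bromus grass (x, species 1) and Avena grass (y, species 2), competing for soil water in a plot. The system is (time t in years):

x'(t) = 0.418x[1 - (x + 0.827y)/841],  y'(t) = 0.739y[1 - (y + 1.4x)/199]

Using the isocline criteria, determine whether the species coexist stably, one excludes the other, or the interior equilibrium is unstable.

Compare the nullcline intercepts: K1/α12 = 841/0.827 = 1020 > K2 = 199; K2/α21 = 199/1.4 = 142 < K1 = 841.
Since the inequalities point opposite ways, species 1 can invade but species 2 cannot.

species 1 excludes species 2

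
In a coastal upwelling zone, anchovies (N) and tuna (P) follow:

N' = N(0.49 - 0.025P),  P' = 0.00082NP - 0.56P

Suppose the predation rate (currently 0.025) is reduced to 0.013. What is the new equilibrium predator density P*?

At the interior fixed point, setting dN/dt = 0 with N > 0 fixes P* = (prey growth rate)/(NP coefficient) — independent of the other coefficients.
With the change, P* = 0.49/0.013 = 37.7; it rises from 19.6.

P* ≈ 37.7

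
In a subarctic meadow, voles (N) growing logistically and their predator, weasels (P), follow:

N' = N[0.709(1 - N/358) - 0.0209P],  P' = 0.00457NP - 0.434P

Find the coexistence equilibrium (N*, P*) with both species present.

N* ≈ 95, P* ≈ 24.9

From dP/dt = 0 with P > 0: 0.00457N* = 0.434, so N* = 95.
Substitute into dN/dt = 0: 0.709(1 - 95/358) = 0.0209P*.
The bracket is 0.735, giving P* = 0.521/0.0209 = 24.9.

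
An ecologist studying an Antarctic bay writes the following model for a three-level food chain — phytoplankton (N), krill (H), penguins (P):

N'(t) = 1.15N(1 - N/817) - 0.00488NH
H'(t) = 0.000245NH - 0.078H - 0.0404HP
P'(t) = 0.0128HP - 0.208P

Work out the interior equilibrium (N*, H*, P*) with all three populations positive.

From dP/dt = 0: 0.0128H* = 0.208, so H* = 16.2.
From dN/dt = 0: 1.15(1 - N*/817) = 0.00488·16.2, giving N* = 817·(1 - 0.069) = 761.
From dH/dt = 0: 0.000245·761 - 0.078 = 0.0404P*, so P* = 0.108/0.0404 = 2.68.

N* ≈ 761, H* ≈ 16.2, P* ≈ 2.68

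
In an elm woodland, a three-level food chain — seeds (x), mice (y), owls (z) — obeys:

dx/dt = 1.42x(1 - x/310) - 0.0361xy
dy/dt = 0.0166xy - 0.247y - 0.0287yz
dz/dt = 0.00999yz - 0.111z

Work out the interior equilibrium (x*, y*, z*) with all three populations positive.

From dz/dt = 0: 0.00999y* = 0.111, so y* = 11.1.
From dx/dt = 0: 1.42(1 - x*/310) = 0.0361·11.1, giving x* = 310·(1 - 0.282) = 222.
From dy/dt = 0: 0.0166·222 - 0.247 = 0.0287z*, so z* = 3.45/0.0287 = 120.

x* ≈ 222, y* ≈ 11.1, z* ≈ 120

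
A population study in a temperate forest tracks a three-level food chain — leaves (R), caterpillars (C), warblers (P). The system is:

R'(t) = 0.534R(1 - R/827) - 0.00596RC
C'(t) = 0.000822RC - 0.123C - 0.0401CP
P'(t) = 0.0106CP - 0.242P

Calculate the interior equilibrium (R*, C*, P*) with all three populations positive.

From dP/dt = 0: 0.0106C* = 0.242, so C* = 22.8.
From dR/dt = 0: 0.534(1 - R*/827) = 0.00596·22.8, giving R* = 827·(1 - 0.255) = 616.
From dC/dt = 0: 0.000822·616 - 0.123 = 0.0401P*, so P* = 0.384/0.0401 = 9.57.

R* ≈ 616, C* ≈ 22.8, P* ≈ 9.57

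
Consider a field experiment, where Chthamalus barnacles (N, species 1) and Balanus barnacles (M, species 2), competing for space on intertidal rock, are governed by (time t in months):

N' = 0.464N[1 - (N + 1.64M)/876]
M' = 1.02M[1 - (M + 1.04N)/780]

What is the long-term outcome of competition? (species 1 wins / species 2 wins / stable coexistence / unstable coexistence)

unstable coexistence (outcome depends on initial conditions)

Compare the nullcline intercepts: K1/α12 = 876/1.64 = 534 < K2 = 780; K2/α21 = 780/1.04 = 750 < K1 = 876.
Since both are reversed, neither can invade when rare; the interior point is a saddle.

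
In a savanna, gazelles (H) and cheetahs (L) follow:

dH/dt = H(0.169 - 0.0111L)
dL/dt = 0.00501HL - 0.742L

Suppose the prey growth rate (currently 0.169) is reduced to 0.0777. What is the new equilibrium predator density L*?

L* ≈ 7

At the interior fixed point, setting dH/dt = 0 with H > 0 fixes L* = (prey growth rate)/(HL coefficient) — independent of the other coefficients.
With the change, L* = 0.0777/0.0111 = 7; it falls from 15.2.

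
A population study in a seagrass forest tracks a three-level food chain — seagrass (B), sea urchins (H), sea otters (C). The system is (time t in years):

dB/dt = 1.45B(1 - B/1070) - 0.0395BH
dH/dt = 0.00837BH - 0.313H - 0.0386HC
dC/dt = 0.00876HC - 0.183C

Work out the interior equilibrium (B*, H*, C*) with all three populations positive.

From dC/dt = 0: 0.00876H* = 0.183, so H* = 20.9.
From dB/dt = 0: 1.45(1 - B*/1070) = 0.0395·20.9, giving B* = 1070·(1 - 0.569) = 461.
From dH/dt = 0: 0.00837·461 - 0.313 = 0.0386C*, so C* = 3.55/0.0386 = 91.9.

B* ≈ 461, H* ≈ 20.9, C* ≈ 91.9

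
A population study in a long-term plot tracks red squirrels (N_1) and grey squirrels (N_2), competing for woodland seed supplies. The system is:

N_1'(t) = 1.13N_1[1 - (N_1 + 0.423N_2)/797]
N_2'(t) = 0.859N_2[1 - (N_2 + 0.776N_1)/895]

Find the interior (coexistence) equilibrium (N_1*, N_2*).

Setting both brackets to zero gives the nullclines N_1 + 0.423N_2 = 797 and 0.776N_1 + N_2 = 895.
Substituting N_2 = 895 - 0.776N_1 into the first: N_1(1 - 0.423·0.776) = 797 - 0.423·895.
So N_1* = 418/0.672 = 623, and then N_2* = 895 - 0.776·623 = 412.

N_1* ≈ 623, N_2* ≈ 412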